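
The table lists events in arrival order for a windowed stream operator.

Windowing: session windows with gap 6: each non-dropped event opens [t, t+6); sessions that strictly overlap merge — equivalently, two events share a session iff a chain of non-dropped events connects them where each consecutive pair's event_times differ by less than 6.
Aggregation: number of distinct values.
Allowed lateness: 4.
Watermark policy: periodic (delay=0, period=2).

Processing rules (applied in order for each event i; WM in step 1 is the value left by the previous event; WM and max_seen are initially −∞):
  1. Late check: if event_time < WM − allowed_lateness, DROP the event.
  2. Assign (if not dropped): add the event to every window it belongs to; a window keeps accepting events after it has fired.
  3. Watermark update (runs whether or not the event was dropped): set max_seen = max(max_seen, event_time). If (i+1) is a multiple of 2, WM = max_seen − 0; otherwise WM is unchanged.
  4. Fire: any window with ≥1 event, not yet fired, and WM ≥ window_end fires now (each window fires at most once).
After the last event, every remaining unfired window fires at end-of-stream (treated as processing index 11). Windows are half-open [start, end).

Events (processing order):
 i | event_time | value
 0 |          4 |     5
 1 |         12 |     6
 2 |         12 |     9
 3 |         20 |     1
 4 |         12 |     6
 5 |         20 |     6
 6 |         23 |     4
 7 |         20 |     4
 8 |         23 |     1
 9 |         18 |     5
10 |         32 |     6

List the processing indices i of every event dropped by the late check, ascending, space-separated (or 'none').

i=0 t=4 v=5: → [4,10); WM=−∞
i=1 t=12 v=6: → [12,18); WM=12
i=2 t=12 v=9: → [12,18); WM=12
i=3 t=20 v=1: → [20,26); WM=20
i=4 t=12 v=6: DROP (t<20-4); WM=20
i=5 t=20 v=6: → [20,26); WM=20
i=6 t=23 v=4: → [20,29); WM=20
i=7 t=20 v=4: → [20,29); WM=23
i=8 t=23 v=1: → [20,29); WM=23
i=9 t=18 v=5: DROP (t<23-4); WM=23
i=10 t=32 v=6: → [32,38); WM=23

4 9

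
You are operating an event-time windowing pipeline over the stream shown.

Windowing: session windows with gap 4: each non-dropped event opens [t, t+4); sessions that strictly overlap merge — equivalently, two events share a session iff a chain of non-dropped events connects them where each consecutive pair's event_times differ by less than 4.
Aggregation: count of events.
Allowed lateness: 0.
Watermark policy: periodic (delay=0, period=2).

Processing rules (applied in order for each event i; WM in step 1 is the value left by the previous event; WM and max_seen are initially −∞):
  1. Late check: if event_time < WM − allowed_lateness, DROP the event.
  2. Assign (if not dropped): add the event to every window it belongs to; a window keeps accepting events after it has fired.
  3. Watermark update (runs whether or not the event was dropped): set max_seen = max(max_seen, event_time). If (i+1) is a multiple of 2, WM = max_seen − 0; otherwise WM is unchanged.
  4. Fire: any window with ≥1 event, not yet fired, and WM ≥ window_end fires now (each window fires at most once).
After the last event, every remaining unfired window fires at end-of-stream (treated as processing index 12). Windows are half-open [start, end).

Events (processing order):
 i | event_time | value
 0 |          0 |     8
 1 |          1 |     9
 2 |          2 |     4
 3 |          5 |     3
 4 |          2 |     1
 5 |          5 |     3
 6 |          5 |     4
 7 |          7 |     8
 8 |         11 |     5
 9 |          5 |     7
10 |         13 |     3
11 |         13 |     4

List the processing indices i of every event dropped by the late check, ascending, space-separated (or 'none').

i=0 t=0 v=8: → [0,4); WM=−∞
i=1 t=1 v=9: → [0,5); WM=1
i=2 t=2 v=4: → [0,6); WM=1
i=3 t=5 v=3: → [0,9); WM=5
i=4 t=2 v=1: DROP (t<5-0); WM=5
i=5 t=5 v=3: → [0,9); WM=5
i=6 t=5 v=4: → [0,9); WM=5
i=7 t=7 v=8: → [0,11); WM=7
i=8 t=11 v=5: → [11,15); WM=7
i=9 t=5 v=7: DROP (t<7-0); WM=11
i=10 t=13 v=3: → [11,17); WM=11
i=11 t=13 v=4: → [11,17); WM=13

4 9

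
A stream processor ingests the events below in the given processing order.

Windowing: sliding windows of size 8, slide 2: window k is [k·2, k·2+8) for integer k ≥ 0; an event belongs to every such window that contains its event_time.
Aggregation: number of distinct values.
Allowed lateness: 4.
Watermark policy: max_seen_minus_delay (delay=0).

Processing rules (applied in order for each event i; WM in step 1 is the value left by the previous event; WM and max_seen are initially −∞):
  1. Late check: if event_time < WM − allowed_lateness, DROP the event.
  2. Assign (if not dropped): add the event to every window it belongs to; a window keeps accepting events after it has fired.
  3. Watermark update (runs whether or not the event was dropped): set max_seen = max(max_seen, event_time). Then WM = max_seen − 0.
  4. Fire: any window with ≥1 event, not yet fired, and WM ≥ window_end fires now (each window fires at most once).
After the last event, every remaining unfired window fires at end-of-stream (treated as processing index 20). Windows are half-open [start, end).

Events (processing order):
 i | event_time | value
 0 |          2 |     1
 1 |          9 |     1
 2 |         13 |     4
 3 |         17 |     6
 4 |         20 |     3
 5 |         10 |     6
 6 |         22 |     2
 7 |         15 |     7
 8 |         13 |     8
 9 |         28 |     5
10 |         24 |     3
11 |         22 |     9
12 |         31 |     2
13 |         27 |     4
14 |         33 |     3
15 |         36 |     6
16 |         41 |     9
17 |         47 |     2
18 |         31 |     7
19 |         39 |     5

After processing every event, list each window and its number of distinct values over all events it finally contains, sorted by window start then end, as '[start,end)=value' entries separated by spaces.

i=0 t=2 v=1: → [2,10),[0,8); WM=2
i=1 t=9 v=1: → [8,16),[6,14),[4,12),[2,10); WM=9; [0,8) fires=1
i=2 t=13 v=4: → [12,20),[10,18),[8,16),[6,14); WM=13; [2,10) fires=1 [4,12) fires=1
i=3 t=17 v=6: → [16,24),[14,22),[12,20),[10,18); WM=17; [6,14) fires=2 [8,16) fires=2
i=4 t=20 v=3: → [20,28),[18,26),[16,24),[14,22); WM=20; [10,18) fires=2 [12,20) fires=2
i=5 t=10 v=6: DROP (t<20-4); WM=20
i=6 t=22 v=2: → [22,30),[20,28),[18,26),[16,24); WM=22; [14,22) fires=2
i=7 t=15 v=7: DROP (t<22-4); WM=22
i=8 t=13 v=8: DROP (t<22-4); WM=22
i=9 t=28 v=5: → [28,36),[26,34),[24,32),[22,30); WM=28; [16,24) fires=3 [18,26) fires=2 [20,28) fires=2
i=10 t=24 v=3: → [24,32),[22,30),[20,28),[18,26); WM=28
i=11 t=22 v=9: DROP (t<28-4); WM=28
i=12 t=31 v=2: → [30,38),[28,36),[26,34),[24,32); WM=31; [22,30) fires=3
i=13 t=27 v=4: → [26,34),[24,32),[22,30),[20,28); WM=31
i=14 t=33 v=3: → [32,40),[30,38),[28,36),[26,34); WM=33; [24,32) fires=4
i=15 t=36 v=6: → [36,44),[34,42),[32,40),[30,38); WM=36; [26,34) fires=4 [28,36) fires=3
i=16 t=41 v=9: → [40,48),[38,46),[36,44),[34,42); WM=41; [30,38) fires=3 [32,40) fires=2
i=17 t=47 v=2: → [46,54),[44,52),[42,50),[40,48); WM=47; [34,42) fires=2 [36,44) fires=2 [38,46) fires=1
i=18 t=31 v=7: DROP (t<47-4); WM=47
i=19 t=39 v=5: DROP (t<47-4); WM=47

[0,8)=1 [2,10)=1 [4,12)=1 [6,14)=2 [8,16)=2 [10,18)=2 [12,20)=2 [14,22)=2 [16,24)=3 [18,26)=2 [20,28)=3 [22,30)=4 [24,32)=4 [26,34)=4 [28,36)=3 [30,38)=3 [32,40)=2 [34,42)=2 [36,44)=2 [38,46)=1 [40,48)=2 [42,50)=1 [44,52)=1 [46,54)=1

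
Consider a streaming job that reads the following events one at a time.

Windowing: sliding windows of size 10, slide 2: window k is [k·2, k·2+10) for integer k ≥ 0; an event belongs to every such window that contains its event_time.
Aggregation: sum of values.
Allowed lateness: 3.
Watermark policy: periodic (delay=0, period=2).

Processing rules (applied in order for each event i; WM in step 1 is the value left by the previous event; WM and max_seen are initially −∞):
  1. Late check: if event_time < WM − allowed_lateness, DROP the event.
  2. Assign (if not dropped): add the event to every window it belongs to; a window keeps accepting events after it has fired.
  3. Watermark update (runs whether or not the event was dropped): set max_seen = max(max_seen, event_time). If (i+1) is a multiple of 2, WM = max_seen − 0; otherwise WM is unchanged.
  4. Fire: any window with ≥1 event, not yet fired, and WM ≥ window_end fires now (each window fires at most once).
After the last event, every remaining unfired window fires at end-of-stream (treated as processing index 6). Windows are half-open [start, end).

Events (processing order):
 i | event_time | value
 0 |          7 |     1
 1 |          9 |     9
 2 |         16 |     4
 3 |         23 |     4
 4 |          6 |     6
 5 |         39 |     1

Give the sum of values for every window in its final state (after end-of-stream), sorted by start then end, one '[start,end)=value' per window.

i=0 t=7 v=1: → [6,16),[4,14),[2,12),[0,10); WM=−∞
i=1 t=9 v=9: → [8,18),[6,16),[4,14),[2,12),[0,10); WM=9
i=2 t=16 v=4: → [16,26),[14,24),[12,22),[10,20),[8,18); WM=9
i=3 t=23 v=4: → [22,32),[20,30),[18,28),[16,26),[14,24); WM=23; [0,10) fires=10 [2,12) fires=10 [4,14) fires=10 [6,16) fires=10 [8,18) fires=13 [10,20) fires=4 [12,22) fires=4
i=4 t=6 v=6: DROP (t<23-3); WM=23
i=5 t=39 v=1: → [38,48),[36,46),[34,44),[32,42),[30,40); WM=39; [14,24) fires=8 [16,26) fires=8 [18,28) fires=4 [20,30) fires=4 [22,32) fires=4

[0,10)=10 [2,12)=10 [4,14)=10 [6,16)=10 [8,18)=13 [10,20)=4 [12,22)=4 [14,24)=8 [16,26)=8 [18,28)=4 [20,30)=4 [22,32)=4 [30,40)=1 [32,42)=1 [34,44)=1 [36,46)=1 [38,48)=1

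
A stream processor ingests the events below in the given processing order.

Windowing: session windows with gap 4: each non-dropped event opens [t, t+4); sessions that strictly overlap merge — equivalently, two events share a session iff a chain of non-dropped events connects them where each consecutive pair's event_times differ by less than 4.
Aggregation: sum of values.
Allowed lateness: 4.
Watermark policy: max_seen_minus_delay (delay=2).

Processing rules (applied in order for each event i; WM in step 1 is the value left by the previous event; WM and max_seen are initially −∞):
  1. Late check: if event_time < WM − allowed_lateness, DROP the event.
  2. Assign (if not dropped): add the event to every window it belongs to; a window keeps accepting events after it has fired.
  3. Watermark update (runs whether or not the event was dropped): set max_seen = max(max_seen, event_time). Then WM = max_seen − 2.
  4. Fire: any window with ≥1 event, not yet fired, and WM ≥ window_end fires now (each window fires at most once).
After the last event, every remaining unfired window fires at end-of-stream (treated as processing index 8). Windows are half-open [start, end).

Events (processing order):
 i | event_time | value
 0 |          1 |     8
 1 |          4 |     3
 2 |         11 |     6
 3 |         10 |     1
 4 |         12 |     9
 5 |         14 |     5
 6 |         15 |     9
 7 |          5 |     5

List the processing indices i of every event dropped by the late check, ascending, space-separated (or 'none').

7

i=0 t=1 v=8: → [1,5); WM=-1
i=1 t=4 v=3: → [1,8); WM=2
i=2 t=11 v=6: → [11,15); WM=9
i=3 t=10 v=1: → [10,15); WM=9
i=4 t=12 v=9: → [10,16); WM=10
i=5 t=14 v=5: → [10,18); WM=12
i=6 t=15 v=9: → [10,19); WM=13
i=7 t=5 v=5: DROP (t<13-4); WM=13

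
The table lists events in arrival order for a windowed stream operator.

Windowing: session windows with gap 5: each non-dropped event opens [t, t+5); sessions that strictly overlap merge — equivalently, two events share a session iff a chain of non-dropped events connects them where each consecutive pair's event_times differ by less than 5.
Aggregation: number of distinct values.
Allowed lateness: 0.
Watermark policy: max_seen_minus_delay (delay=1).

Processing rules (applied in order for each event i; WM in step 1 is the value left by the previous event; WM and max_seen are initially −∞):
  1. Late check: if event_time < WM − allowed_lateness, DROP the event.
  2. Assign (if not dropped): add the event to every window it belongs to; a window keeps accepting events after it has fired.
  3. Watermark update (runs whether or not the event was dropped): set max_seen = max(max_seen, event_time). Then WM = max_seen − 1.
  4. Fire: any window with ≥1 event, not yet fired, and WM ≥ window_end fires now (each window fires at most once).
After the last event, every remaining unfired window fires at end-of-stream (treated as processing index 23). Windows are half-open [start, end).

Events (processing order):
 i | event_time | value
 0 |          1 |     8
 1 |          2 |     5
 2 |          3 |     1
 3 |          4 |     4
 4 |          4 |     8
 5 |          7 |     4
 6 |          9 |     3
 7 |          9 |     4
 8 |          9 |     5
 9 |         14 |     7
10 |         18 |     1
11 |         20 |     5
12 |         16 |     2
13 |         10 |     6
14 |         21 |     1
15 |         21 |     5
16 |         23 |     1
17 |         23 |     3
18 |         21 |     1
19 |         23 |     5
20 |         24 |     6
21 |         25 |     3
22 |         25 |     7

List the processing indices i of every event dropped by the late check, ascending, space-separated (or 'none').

12 13 18

i=0 t=1 v=8: → [1,6); WM=0
i=1 t=2 v=5: → [1,7); WM=1
i=2 t=3 v=1: → [1,8); WM=2
i=3 t=4 v=4: → [1,9); WM=3
i=4 t=4 v=8: → [1,9); WM=3
i=5 t=7 v=4: → [1,12); WM=6
i=6 t=9 v=3: → [1,14); WM=8
i=7 t=9 v=4: → [1,14); WM=8
i=8 t=9 v=5: → [1,14); WM=8
i=9 t=14 v=7: → [14,19); WM=13
i=10 t=18 v=1: → [14,23); WM=17
i=11 t=20 v=5: → [14,25); WM=19
i=12 t=16 v=2: DROP (t<19-0); WM=19
i=13 t=10 v=6: DROP (t<19-0); WM=19
i=14 t=21 v=1: → [14,26); WM=20
i=15 t=21 v=5: → [14,26); WM=20
i=16 t=23 v=1: → [14,28); WM=22
i=17 t=23 v=3: → [14,28); WM=22
i=18 t=21 v=1: DROP (t<22-0); WM=22
i=19 t=23 v=5: → [14,28); WM=22
i=20 t=24 v=6: → [14,29); WM=23
i=21 t=25 v=3: → [14,30); WM=24
i=22 t=25 v=7: → [14,30); WM=24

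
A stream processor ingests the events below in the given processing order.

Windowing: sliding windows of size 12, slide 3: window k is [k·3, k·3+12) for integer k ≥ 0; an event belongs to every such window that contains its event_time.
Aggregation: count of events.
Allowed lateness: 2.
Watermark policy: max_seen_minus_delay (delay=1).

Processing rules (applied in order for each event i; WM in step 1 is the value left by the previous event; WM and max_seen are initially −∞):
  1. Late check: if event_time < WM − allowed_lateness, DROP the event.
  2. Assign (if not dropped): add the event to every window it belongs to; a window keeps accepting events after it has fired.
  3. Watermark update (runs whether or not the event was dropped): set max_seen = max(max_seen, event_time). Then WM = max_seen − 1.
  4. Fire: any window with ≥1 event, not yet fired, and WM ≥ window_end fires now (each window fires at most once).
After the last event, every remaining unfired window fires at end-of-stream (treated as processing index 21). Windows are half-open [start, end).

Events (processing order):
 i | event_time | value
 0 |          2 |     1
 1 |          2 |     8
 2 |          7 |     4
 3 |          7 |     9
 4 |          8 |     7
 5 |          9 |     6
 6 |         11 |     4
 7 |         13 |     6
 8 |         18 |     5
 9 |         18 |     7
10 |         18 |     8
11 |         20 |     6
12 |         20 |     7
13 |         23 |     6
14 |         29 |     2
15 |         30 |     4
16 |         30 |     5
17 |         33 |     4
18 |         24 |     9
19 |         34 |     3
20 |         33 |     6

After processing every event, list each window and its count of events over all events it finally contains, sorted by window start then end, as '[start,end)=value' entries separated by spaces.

i=0 t=2 v=1: → [0,12); WM=1
i=1 t=2 v=8: → [0,12); WM=1
i=2 t=7 v=4: → [6,18),[3,15),[0,12); WM=6
i=3 t=7 v=9: → [6,18),[3,15),[0,12); WM=6
i=4 t=8 v=7: → [6,18),[3,15),[0,12); WM=7
i=5 t=9 v=6: → [9,21),[6,18),[3,15),[0,12); WM=8
i=6 t=11 v=4: → [9,21),[6,18),[3,15),[0,12); WM=10
i=7 t=13 v=6: → [12,24),[9,21),[6,18),[3,15); WM=12; [0,12) fires=7
i=8 t=18 v=5: → [18,30),[15,27),[12,24),[9,21); WM=17; [3,15) fires=6
i=9 t=18 v=7: → [18,30),[15,27),[12,24),[9,21); WM=17
i=10 t=18 v=8: → [18,30),[15,27),[12,24),[9,21); WM=17
i=11 t=20 v=6: → [18,30),[15,27),[12,24),[9,21); WM=19; [6,18) fires=6
i=12 t=20 v=7: → [18,30),[15,27),[12,24),[9,21); WM=19
i=13 t=23 v=6: → [21,33),[18,30),[15,27),[12,24); WM=22; [9,21) fires=8
i=14 t=29 v=2: → [27,39),[24,36),[21,33),[18,30); WM=28; [12,24) fires=7 [15,27) fires=6
i=15 t=30 v=4: → [30,42),[27,39),[24,36),[21,33); WM=29
i=16 t=30 v=5: → [30,42),[27,39),[24,36),[21,33); WM=29
i=17 t=33 v=4: → [33,45),[30,42),[27,39),[24,36); WM=32; [18,30) fires=7
i=18 t=24 v=9: DROP (t<32-2); WM=32
i=19 t=34 v=3: → [33,45),[30,42),[27,39),[24,36); WM=33; [21,33) fires=4
i=20 t=33 v=6: → [33,45),[30,42),[27,39),[24,36); WM=33

[0,12)=7 [3,15)=6 [6,18)=6 [9,21)=8 [12,24)=7 [15,27)=6 [18,30)=7 [21,33)=4 [24,36)=6 [27,39)=6 [30,42)=5 [33,45)=3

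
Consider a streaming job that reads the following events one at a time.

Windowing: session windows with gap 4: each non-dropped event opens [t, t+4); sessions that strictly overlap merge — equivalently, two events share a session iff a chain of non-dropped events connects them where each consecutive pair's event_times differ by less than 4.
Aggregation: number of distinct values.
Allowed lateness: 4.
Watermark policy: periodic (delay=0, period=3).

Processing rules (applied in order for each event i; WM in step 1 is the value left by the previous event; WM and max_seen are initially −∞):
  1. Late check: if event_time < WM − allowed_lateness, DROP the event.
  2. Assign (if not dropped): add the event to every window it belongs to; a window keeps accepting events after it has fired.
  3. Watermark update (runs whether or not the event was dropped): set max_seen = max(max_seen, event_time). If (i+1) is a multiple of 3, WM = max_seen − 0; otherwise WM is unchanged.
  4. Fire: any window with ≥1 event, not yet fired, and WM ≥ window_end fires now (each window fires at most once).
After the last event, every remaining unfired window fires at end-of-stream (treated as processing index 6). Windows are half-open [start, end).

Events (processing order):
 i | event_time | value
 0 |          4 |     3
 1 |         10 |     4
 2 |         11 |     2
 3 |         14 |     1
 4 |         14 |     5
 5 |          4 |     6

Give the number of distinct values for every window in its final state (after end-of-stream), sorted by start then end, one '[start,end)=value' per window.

i=0 t=4 v=3: → [4,8); WM=−∞
i=1 t=10 v=4: → [10,14); WM=−∞
i=2 t=11 v=2: → [10,15); WM=11
i=3 t=14 v=1: → [10,18); WM=11
i=4 t=14 v=5: → [10,18); WM=11
i=5 t=4 v=6: DROP (t<11-4); WM=14

[4,8)=1 [10,18)=4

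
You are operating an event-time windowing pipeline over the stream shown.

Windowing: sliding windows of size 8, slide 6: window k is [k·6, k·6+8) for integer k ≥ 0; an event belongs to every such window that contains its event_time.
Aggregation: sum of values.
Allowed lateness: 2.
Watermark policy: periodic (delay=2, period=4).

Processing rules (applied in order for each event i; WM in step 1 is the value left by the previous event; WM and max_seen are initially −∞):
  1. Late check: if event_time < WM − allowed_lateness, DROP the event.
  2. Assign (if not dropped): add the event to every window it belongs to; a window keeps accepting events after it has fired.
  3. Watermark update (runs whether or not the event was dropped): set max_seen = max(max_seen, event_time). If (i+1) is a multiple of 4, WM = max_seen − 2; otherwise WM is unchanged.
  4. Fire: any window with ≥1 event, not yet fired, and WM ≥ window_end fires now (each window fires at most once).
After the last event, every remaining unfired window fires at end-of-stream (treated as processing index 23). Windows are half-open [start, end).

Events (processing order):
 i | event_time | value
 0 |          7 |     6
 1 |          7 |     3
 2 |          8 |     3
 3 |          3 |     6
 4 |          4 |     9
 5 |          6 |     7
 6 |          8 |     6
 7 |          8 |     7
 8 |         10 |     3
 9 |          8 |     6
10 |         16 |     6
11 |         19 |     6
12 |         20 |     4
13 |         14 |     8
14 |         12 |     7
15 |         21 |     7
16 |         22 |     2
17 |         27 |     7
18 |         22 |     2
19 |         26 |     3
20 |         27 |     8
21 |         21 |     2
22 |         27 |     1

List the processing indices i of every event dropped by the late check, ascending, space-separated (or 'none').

i=0 t=7 v=6: → [6,14),[0,8); WM=−∞
i=1 t=7 v=3: → [6,14),[0,8); WM=−∞
i=2 t=8 v=3: → [6,14); WM=−∞
i=3 t=3 v=6: → [0,8); WM=6
i=4 t=4 v=9: → [0,8); WM=6
i=5 t=6 v=7: → [6,14),[0,8); WM=6
i=6 t=8 v=6: → [6,14); WM=6
i=7 t=8 v=7: → [6,14); WM=6
i=8 t=10 v=3: → [6,14); WM=6
i=9 t=8 v=6: → [6,14); WM=6
i=10 t=16 v=6: → [12,20); WM=6
i=11 t=19 v=6: → [18,26),[12,20); WM=17; [0,8) fires=31 [6,14) fires=41
i=12 t=20 v=4: → [18,26); WM=17
i=13 t=14 v=8: DROP (t<17-2); WM=17
i=14 t=12 v=7: DROP (t<17-2); WM=17
i=15 t=21 v=7: → [18,26); WM=19
i=16 t=22 v=2: → [18,26); WM=19
i=17 t=27 v=7: → [24,32); WM=19
i=18 t=22 v=2: → [18,26); WM=19
i=19 t=26 v=3: → [24,32); WM=25; [12,20) fires=12
i=20 t=27 v=8: → [24,32); WM=25
i=21 t=21 v=2: DROP (t<25-2); WM=25
i=22 t=27 v=1: → [24,32); WM=25

13 14 21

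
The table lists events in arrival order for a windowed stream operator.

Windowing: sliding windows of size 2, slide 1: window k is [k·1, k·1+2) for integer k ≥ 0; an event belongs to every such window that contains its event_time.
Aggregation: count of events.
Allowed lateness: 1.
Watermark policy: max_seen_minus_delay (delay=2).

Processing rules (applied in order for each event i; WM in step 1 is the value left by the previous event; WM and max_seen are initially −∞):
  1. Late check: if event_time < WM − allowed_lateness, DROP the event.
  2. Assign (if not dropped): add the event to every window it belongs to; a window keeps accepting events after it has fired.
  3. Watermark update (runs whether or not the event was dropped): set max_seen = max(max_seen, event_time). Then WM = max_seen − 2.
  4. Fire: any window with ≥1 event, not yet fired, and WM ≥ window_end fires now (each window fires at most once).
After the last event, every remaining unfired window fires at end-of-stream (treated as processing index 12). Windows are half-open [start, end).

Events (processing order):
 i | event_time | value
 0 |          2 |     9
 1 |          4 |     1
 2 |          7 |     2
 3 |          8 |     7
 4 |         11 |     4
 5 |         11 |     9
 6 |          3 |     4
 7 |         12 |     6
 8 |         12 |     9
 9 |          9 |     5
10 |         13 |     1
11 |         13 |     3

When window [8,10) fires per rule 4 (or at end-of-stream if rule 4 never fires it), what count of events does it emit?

i=0 t=2 v=9: → [2,4),[1,3); WM=0
i=1 t=4 v=1: → [4,6),[3,5); WM=2
i=2 t=7 v=2: → [7,9),[6,8); WM=5; [1,3) fires=1 [2,4) fires=1 [3,5) fires=1
i=3 t=8 v=7: → [8,10),[7,9); WM=6; [4,6) fires=1
i=4 t=11 v=4: → [11,13),[10,12); WM=9; [6,8) fires=1 [7,9) fires=2
i=5 t=11 v=9: → [11,13),[10,12); WM=9
i=6 t=3 v=4: DROP (t<9-1); WM=9
i=7 t=12 v=6: → [12,14),[11,13); WM=10; [8,10) fires=1
i=8 t=12 v=9: → [12,14),[11,13); WM=10
i=9 t=9 v=5: → [9,11),[8,10); WM=10
i=10 t=13 v=1: → [13,15),[12,14); WM=11; [9,11) fires=1
i=11 t=13 v=3: → [13,15),[12,14); WM=11

1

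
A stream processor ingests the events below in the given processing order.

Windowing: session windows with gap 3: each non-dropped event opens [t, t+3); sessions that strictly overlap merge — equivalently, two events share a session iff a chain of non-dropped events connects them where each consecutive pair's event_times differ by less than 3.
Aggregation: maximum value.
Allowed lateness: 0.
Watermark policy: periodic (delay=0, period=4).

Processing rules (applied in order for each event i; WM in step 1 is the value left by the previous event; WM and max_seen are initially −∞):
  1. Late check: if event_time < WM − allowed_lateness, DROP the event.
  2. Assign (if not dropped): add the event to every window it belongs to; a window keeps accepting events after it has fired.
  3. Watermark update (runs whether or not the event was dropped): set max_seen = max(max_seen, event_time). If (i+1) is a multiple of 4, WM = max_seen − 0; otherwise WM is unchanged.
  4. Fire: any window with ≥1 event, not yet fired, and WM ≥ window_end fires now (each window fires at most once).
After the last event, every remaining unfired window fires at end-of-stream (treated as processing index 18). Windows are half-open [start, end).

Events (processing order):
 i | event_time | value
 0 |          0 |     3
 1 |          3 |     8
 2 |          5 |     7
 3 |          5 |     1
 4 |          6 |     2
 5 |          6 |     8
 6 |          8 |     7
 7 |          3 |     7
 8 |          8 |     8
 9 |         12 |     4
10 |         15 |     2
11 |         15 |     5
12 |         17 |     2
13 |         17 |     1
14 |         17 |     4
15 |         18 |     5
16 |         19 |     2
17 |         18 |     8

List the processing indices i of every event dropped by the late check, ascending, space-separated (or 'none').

i=0 t=0 v=3: → [0,3); WM=−∞
i=1 t=3 v=8: → [3,6); WM=−∞
i=2 t=5 v=7: → [3,8); WM=−∞
i=3 t=5 v=1: → [3,8); WM=5
i=4 t=6 v=2: → [3,9); WM=5
i=5 t=6 v=8: → [3,9); WM=5
i=6 t=8 v=7: → [3,11); WM=5
i=7 t=3 v=7: DROP (t<5-0); WM=8
i=8 t=8 v=8: → [3,11); WM=8
i=9 t=12 v=4: → [12,15); WM=8
i=10 t=15 v=2: → [15,18); WM=8
i=11 t=15 v=5: → [15,18); WM=15
i=12 t=17 v=2: → [15,20); WM=15
i=13 t=17 v=1: → [15,20); WM=15
i=14 t=17 v=4: → [15,20); WM=15
i=15 t=18 v=5: → [15,21); WM=18
i=16 t=19 v=2: → [15,22); WM=18
i=17 t=18 v=8: → [15,22); WM=18

7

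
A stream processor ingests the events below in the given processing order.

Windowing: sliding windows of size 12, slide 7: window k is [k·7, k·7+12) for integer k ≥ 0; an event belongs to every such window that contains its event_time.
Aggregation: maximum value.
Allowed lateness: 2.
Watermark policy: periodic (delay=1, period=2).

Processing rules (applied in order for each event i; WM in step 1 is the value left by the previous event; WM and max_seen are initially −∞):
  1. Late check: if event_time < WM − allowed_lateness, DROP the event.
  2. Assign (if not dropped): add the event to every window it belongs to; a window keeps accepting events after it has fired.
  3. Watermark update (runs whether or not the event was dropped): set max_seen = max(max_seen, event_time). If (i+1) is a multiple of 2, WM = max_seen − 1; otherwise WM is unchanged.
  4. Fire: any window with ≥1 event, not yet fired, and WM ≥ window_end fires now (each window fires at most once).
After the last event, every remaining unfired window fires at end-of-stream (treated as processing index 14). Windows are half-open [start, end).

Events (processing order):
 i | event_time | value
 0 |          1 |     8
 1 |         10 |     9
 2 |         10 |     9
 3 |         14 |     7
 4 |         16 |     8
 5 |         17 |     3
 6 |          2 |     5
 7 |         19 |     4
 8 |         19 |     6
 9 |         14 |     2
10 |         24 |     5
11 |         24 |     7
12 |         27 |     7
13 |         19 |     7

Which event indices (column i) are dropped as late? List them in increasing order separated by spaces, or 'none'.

i=0 t=1 v=8: → [0,12); WM=−∞
i=1 t=10 v=9: → [7,19),[0,12); WM=9
i=2 t=10 v=9: → [7,19),[0,12); WM=9
i=3 t=14 v=7: → [14,26),[7,19); WM=13; [0,12) fires=9
i=4 t=16 v=8: → [14,26),[7,19); WM=13
i=5 t=17 v=3: → [14,26),[7,19); WM=16
i=6 t=2 v=5: DROP (t<16-2); WM=16
i=7 t=19 v=4: → [14,26); WM=18
i=8 t=19 v=6: → [14,26); WM=18
i=9 t=14 v=2: DROP (t<18-2); WM=18
i=10 t=24 v=5: → [21,33),[14,26); WM=18
i=11 t=24 v=7: → [21,33),[14,26); WM=23; [7,19) fires=9
i=12 t=27 v=7: → [21,33); WM=23
i=13 t=19 v=7: DROP (t<23-2); WM=26; [14,26) fires=8

6 9 13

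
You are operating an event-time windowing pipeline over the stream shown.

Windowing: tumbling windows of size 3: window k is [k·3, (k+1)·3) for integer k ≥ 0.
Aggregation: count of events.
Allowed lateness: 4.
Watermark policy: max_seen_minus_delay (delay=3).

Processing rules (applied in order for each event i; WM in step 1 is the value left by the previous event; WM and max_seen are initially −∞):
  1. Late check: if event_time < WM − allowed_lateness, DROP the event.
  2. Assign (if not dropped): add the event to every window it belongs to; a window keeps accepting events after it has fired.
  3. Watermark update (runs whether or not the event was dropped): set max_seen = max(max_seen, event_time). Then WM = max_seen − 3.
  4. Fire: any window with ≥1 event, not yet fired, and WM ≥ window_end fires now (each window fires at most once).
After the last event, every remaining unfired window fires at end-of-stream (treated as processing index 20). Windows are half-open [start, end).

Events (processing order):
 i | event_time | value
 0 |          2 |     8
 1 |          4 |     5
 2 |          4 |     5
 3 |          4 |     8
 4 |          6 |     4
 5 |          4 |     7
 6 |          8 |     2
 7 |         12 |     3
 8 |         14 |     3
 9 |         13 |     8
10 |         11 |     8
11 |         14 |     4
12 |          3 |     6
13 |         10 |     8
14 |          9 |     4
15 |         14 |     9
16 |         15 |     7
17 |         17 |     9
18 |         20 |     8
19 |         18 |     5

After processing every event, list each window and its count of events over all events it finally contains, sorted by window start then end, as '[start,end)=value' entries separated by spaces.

[0,3)=1 [3,6)=4 [6,9)=2 [9,12)=3 [12,15)=5 [15,18)=2 [18,21)=2

i=0 t=2 v=8: → [0,3); WM=-1
i=1 t=4 v=5: → [3,6); WM=1
i=2 t=4 v=5: → [3,6); WM=1
i=3 t=4 v=8: → [3,6); WM=1
i=4 t=6 v=4: → [6,9); WM=3; [0,3) fires=1
i=5 t=4 v=7: → [3,6); WM=3
i=6 t=8 v=2: → [6,9); WM=5
i=7 t=12 v=3: → [12,15); WM=9; [3,6) fires=4 [6,9) fires=2
i=8 t=14 v=3: → [12,15); WM=11
i=9 t=13 v=8: → [12,15); WM=11
i=10 t=11 v=8: → [9,12); WM=11
i=11 t=14 v=4: → [12,15); WM=11
i=12 t=3 v=6: DROP (t<11-4); WM=11
i=13 t=10 v=8: → [9,12); WM=11
i=14 t=9 v=4: → [9,12); WM=11
i=15 t=14 v=9: → [12,15); WM=11
i=16 t=15 v=7: → [15,18); WM=12; [9,12) fires=3
i=17 t=17 v=9: → [15,18); WM=14
i=18 t=20 v=8: → [18,21); WM=17; [12,15) fires=5
i=19 t=18 v=5: → [18,21); WM=17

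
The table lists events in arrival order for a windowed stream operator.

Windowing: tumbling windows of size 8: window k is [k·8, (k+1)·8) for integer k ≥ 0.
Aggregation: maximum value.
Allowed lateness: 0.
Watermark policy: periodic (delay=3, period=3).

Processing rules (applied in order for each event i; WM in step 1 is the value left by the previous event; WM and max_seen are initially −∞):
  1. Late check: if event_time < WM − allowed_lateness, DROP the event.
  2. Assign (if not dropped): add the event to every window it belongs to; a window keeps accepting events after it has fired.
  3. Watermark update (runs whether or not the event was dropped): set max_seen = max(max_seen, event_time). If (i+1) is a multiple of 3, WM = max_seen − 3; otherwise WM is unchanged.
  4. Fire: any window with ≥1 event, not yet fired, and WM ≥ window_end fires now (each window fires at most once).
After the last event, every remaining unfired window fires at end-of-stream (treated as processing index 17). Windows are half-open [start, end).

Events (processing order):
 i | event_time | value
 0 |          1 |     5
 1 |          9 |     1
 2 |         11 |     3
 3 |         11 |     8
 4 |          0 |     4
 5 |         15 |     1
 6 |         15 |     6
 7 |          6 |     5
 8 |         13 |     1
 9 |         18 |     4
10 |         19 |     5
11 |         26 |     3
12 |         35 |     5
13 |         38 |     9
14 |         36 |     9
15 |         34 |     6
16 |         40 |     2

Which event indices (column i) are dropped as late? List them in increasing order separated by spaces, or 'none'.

4 7 15

i=0 t=1 v=5: → [0,8); WM=−∞
i=1 t=9 v=1: → [8,16); WM=−∞
i=2 t=11 v=3: → [8,16); WM=8; [0,8) fires=5
i=3 t=11 v=8: → [8,16); WM=8
i=4 t=0 v=4: DROP (t<8-0); WM=8
i=5 t=15 v=1: → [8,16); WM=12
i=6 t=15 v=6: → [8,16); WM=12
i=7 t=6 v=5: DROP (t<12-0); WM=12
i=8 t=13 v=1: → [8,16); WM=12
i=9 t=18 v=4: → [16,24); WM=12
i=10 t=19 v=5: → [16,24); WM=12
i=11 t=26 v=3: → [24,32); WM=23; [8,16) fires=8
i=12 t=35 v=5: → [32,40); WM=23
i=13 t=38 v=9: → [32,40); WM=23
i=14 t=36 v=9: → [32,40); WM=35; [16,24) fires=5 [24,32) fires=3
i=15 t=34 v=6: DROP (t<35-0); WM=35
i=16 t=40 v=2: → [40,48); WM=35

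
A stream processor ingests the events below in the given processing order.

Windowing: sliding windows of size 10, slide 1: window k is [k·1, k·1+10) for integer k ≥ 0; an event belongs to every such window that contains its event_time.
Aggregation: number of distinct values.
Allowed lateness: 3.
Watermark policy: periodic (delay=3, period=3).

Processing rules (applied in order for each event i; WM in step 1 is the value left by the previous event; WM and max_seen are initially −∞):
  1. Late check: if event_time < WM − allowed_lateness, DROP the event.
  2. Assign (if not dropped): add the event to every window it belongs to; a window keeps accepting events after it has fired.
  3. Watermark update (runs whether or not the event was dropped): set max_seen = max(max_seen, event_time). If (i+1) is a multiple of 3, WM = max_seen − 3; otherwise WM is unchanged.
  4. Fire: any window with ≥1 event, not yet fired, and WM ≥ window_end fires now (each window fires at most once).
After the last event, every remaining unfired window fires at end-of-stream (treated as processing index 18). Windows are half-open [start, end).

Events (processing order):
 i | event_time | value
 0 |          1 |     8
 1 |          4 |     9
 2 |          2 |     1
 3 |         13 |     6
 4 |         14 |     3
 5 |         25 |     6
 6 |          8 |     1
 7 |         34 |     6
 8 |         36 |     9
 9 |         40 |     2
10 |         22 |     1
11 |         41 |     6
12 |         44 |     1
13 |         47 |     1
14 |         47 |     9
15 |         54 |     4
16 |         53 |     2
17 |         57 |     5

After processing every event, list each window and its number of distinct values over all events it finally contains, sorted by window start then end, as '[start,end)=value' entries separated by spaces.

[0,10)=3 [1,11)=3 [2,12)=2 [3,13)=1 [4,14)=2 [5,15)=2 [6,16)=2 [7,17)=2 [8,18)=2 [9,19)=2 [10,20)=2 [11,21)=2 [12,22)=2 [13,23)=2 [14,24)=1 [16,26)=1 [17,27)=1 [18,28)=1 [19,29)=1 [20,30)=1 [21,31)=1 [22,32)=1 [23,33)=1 [24,34)=1 [25,35)=1 [26,36)=1 [27,37)=2 [28,38)=2 [29,39)=2 [30,40)=2 [31,41)=3 [32,42)=3 [33,43)=3 [34,44)=3 [35,45)=4 [36,46)=4 [37,47)=3 [38,48)=4 [39,49)=4 [40,50)=4 [41,51)=3 [42,52)=2 [43,53)=2 [44,54)=3 [45,55)=4 [46,56)=4 [47,57)=4 [48,58)=3 [49,59)=3 [50,60)=3 [51,61)=3 [52,62)=3 [53,63)=3 [54,64)=2 [55,65)=1 [56,66)=1 [57,67)=1

i=0 t=1 v=8: → [1,11),[0,10); WM=−∞
i=1 t=4 v=9: → [4,14),[3,13),[2,12),[1,11),[0,10); WM=−∞
i=2 t=2 v=1: → [2,12),[1,11),[0,10); WM=1
i=3 t=13 v=6: → [13,23),[12,22),[11,21),[10,20),[9,19),[8,18),[7,17),[6,16),[5,15),[4,14); WM=1
i=4 t=14 v=3: → [14,24),[13,23),[12,22),[11,21),[10,20),[9,19),[8,18),[7,17),[6,16),[5,15); WM=1
i=5 t=25 v=6: → [25,35),[24,34),[23,33),[22,32),[21,31),[20,30),[19,29),[18,28),[17,27),[16,26); WM=22; [0,10) fires=3 [1,11) fires=3 [2,12) fires=2 [3,13) fires=1 [4,14) fires=2 [5,15) fires=2 [6,16) fires=2 [7,17) fires=2 [8,18) fires=2 [9,19) fires=2 [10,20) fires=2 [11,21) fires=2 [12,22) fires=2
i=6 t=8 v=1: DROP (t<22-3); WM=22
i=7 t=34 v=6: → [34,44),[33,43),[32,42),[31,41),[30,40),[29,39),[28,38),[27,37),[26,36),[25,35); WM=22
i=8 t=36 v=9: → [36,46),[35,45),[34,44),[33,43),[32,42),[31,41),[30,40),[29,39),[28,38),[27,37); WM=33; [13,23) fires=2 [14,24) fires=1 [16,26) fires=1 [17,27) fires=1 [18,28) fires=1 [19,29) fires=1 [20,30) fires=1 [21,31) fires=1 [22,32) fires=1 [23,33) fires=1
i=9 t=40 v=2: → [40,50),[39,49),[38,48),[37,47),[36,46),[35,45),[34,44),[33,43),[32,42),[31,41); WM=33
i=10 t=22 v=1: DROP (t<33-3); WM=33
i=11 t=41 v=6: → [41,51),[40,50),[39,49),[38,48),[37,47),[36,46),[35,45),[34,44),[33,43),[32,42); WM=38; [24,34) fires=1 [25,35) fires=1 [26,36) fires=1 [27,37) fires=2 [28,38) fires=2
i=12 t=44 v=1: → [44,54),[43,53),[42,52),[41,51),[40,50),[39,49),[38,48),[37,47),[36,46),[35,45); WM=38
i=13 t=47 v=1: → [47,57),[46,56),[45,55),[44,54),[43,53),[42,52),[41,51),[40,50),[39,49),[38,48); WM=38
i=14 t=47 v=9: → [47,57),[46,56),[45,55),[44,54),[43,53),[42,52),[41,51),[40,50),[39,49),[38,48); WM=44; [29,39) fires=2 [30,40) fires=2 [31,41) fires=3 [32,42) fires=3 [33,43) fires=3 [34,44) fires=3
i=15 t=54 v=4: → [54,64),[53,63),[52,62),[51,61),[50,60),[49,59),[48,58),[47,57),[46,56),[45,55); WM=44
i=16 t=53 v=2: → [53,63),[52,62),[51,61),[50,60),[49,59),[48,58),[47,57),[46,56),[45,55),[44,54); WM=44
i=17 t=57 v=5: → [57,67),[56,66),[55,65),[54,64),[53,63),[52,62),[51,61),[50,60),[49,59),[48,58); WM=54; [35,45) fires=4 [36,46) fires=4 [37,47) fires=3 [38,48) fires=4 [39,49) fires=4 [40,50) fires=4 [41,51) fires=3 [42,52) fires=2 [43,53) fires=2 [44,54) fires=3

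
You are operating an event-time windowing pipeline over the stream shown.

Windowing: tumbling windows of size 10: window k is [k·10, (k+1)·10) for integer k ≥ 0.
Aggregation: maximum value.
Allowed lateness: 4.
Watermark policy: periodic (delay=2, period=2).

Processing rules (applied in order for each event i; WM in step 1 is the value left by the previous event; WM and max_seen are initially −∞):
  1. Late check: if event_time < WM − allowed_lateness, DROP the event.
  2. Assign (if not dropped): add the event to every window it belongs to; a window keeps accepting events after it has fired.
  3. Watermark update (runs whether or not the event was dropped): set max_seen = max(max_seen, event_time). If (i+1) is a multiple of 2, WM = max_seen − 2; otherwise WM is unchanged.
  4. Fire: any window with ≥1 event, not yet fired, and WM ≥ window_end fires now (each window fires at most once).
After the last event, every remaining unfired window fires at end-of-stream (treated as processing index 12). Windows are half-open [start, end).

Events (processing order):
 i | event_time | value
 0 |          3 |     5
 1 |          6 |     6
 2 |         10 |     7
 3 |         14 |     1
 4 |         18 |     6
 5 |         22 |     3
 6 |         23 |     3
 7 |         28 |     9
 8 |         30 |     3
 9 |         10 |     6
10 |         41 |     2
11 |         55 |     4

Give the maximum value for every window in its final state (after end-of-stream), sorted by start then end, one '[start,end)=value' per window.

[0,10)=6 [10,20)=7 [20,30)=9 [30,40)=3 [40,50)=2 [50,60)=4

i=0 t=3 v=5: → [0,10); WM=−∞
i=1 t=6 v=6: → [0,10); WM=4
i=2 t=10 v=7: → [10,20); WM=4
i=3 t=14 v=1: → [10,20); WM=12; [0,10) fires=6
i=4 t=18 v=6: → [10,20); WM=12
i=5 t=22 v=3: → [20,30); WM=20; [10,20) fires=7
i=6 t=23 v=3: → [20,30); WM=20
i=7 t=28 v=9: → [20,30); WM=26
i=8 t=30 v=3: → [30,40); WM=26
i=9 t=10 v=6: DROP (t<26-4); WM=28
i=10 t=41 v=2: → [40,50); WM=28
i=11 t=55 v=4: → [50,60); WM=53; [20,30) fires=9 [30,40) fires=3 [40,50) fires=2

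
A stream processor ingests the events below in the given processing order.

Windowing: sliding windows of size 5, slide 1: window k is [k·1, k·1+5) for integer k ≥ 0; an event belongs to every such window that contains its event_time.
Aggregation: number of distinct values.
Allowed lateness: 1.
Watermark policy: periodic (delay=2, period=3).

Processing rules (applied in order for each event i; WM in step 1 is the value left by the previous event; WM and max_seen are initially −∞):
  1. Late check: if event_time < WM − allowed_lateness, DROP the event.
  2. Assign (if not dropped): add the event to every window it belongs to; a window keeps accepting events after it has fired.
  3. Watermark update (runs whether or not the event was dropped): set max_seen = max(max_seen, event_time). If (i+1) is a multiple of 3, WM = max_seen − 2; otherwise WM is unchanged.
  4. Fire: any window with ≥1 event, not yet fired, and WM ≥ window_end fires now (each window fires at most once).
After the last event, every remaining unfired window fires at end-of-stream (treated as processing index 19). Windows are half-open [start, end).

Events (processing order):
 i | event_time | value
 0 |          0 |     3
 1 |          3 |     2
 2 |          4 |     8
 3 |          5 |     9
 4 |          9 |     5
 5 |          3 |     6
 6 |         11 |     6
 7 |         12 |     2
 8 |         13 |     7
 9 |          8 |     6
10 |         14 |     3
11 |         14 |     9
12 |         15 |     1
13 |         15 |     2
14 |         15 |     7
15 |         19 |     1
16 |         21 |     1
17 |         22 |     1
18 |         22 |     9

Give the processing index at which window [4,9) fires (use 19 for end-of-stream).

8

i=0 t=0 v=3: → [0,5); WM=−∞
i=1 t=3 v=2: → [3,8),[2,7),[1,6),[0,5); WM=−∞
i=2 t=4 v=8: → [4,9),[3,8),[2,7),[1,6),[0,5); WM=2
i=3 t=5 v=9: → [5,10),[4,9),[3,8),[2,7),[1,6); WM=2
i=4 t=9 v=5: → [9,14),[8,13),[7,12),[6,11),[5,10); WM=2
i=5 t=3 v=6: → [3,8),[2,7),[1,6),[0,5); WM=7; [0,5) fires=4 [1,6) fires=4 [2,7) fires=4
i=6 t=11 v=6: → [11,16),[10,15),[9,14),[8,13),[7,12); WM=7
i=7 t=12 v=2: → [12,17),[11,16),[10,15),[9,14),[8,13); WM=7
i=8 t=13 v=7: → [13,18),[12,17),[11,16),[10,15),[9,14); WM=11; [3,8) fires=4 [4,9) fires=2 [5,10) fires=2 [6,11) fires=1
i=9 t=8 v=6: DROP (t<11-1); WM=11
i=10 t=14 v=3: → [14,19),[13,18),[12,17),[11,16),[10,15); WM=11
i=11 t=14 v=9: → [14,19),[13,18),[12,17),[11,16),[10,15); WM=12; [7,12) fires=2
i=12 t=15 v=1: → [15,20),[14,19),[13,18),[12,17),[11,16); WM=12
i=13 t=15 v=2: → [15,20),[14,19),[13,18),[12,17),[11,16); WM=12
i=14 t=15 v=7: → [15,20),[14,19),[13,18),[12,17),[11,16); WM=13; [8,13) fires=3
i=15 t=19 v=1: → [19,24),[18,23),[17,22),[16,21),[15,20); WM=13
i=16 t=21 v=1: → [21,26),[20,25),[19,24),[18,23),[17,22); WM=13
i=17 t=22 v=1: → [22,27),[21,26),[20,25),[19,24),[18,23); WM=20; [9,14) fires=4 [10,15) fires=5 [11,16) fires=6 [12,17) fires=5 [13,18) fires=5 [14,19) fires=5 [15,20) fires=3
i=18 t=22 v=9: → [22,27),[21,26),[20,25),[19,24),[18,23); WM=20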